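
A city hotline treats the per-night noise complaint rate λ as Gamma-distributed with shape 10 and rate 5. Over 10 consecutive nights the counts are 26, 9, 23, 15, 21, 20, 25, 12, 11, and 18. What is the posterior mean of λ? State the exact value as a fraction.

38/3

Total count: 26 + 9 + 23 + 15 + 21 + 20 + 25 + 12 + 11 + 18 = 180.
Total exposure: 10 nights.
Conjugate update: add total count to the shape and total exposure to the rate, giving Gamma(190, 15).
Posterior mean = α'/β' = 190/15 = 38/3.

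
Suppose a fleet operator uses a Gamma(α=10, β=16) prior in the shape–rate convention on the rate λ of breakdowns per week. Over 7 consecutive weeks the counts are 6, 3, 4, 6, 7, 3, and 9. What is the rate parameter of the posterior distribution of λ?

23

Total count: 6 + 3 + 4 + 6 + 7 + 3 + 9 = 38.
Total exposure: 7 weeks.
Gamma(α, β) with Poisson data over total exposure Σt gives posterior Gamma(α+Σx, β+Σt) = Gamma(48, 23).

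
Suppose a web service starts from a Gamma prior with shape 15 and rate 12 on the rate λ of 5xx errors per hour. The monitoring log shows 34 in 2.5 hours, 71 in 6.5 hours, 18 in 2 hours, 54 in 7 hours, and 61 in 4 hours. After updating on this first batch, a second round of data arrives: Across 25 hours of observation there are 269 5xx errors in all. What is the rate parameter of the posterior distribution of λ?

59

Total count: 34 + 71 + 18 + 54 + 61 = 238.
Total exposure: 2.5 + 6.5 + 2 + 7 + 4 = 22 hours.
After the first batch: Gamma(15 + 238, 12 + 22) = Gamma(253, 34).
Total count 269 over total exposure 25 hours.
After the second batch: Gamma(253 + 269, 34 + 25) = Gamma(522, 59).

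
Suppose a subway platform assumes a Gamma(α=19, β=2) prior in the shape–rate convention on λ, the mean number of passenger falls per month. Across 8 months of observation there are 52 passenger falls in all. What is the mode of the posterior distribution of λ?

Total count 52 over total exposure 8 months.
By Gamma–Poisson conjugacy, the posterior is Gamma(α + Σx, β + Σt) = Gamma(19 + 52, 2 + 8) = Gamma(71, 10).
Posterior mode = (α'−1)/β' = 70/10 = 7.

7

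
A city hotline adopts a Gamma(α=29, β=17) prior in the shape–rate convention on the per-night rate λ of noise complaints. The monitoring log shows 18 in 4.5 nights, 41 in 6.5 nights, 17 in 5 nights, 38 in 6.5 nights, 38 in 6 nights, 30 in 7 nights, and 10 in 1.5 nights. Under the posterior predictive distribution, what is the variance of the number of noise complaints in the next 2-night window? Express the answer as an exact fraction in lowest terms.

Total count: 18 + 41 + 17 + 38 + 38 + 30 + 10 = 192.
Total exposure: 4.5 + 6.5 + 5 + 6.5 + 6 + 7 + 1.5 = 37 nights.
Posterior: α' = 29 + 192 = 221, β' = 17 + 37 = 54.
The posterior predictive for a window of length T is Negative Binomial with variance T·α'·(β'+T)/β'² = 2·221·56/2916 = 6188/729.

6188/729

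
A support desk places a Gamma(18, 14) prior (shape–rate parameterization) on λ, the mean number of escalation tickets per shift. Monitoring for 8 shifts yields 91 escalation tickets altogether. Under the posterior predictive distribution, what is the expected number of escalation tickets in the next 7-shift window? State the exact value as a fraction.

Total count 91 over total exposure 8 shifts.
Conjugate update: add total count to the shape and total exposure to the rate, giving Gamma(109, 22).
Predictive mean over a 7-shift window = T·E[λ|data] = 7·109/22 = 763/22.

763/22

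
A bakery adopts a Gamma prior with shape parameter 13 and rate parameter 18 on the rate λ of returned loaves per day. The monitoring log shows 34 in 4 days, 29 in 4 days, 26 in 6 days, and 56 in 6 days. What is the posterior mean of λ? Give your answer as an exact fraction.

Total count: 34 + 29 + 26 + 56 = 145.
Total exposure: 4 + 4 + 6 + 6 = 20 days.
Gamma(α, β) with Poisson data over total exposure Σt gives posterior Gamma(α+Σx, β+Σt) = Gamma(158, 38).
Posterior mean = α'/β' = 158/38 = 79/19.

79/19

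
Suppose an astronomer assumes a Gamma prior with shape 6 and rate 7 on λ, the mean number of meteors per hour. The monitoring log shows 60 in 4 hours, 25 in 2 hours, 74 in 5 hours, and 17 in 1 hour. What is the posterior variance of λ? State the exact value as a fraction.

182/361

Total count: 60 + 25 + 74 + 17 = 176.
Total exposure: 4 + 2 + 5 + 1 = 12 hours.
By Gamma–Poisson conjugacy, the posterior is Gamma(α + Σx, β + Σt) = Gamma(6 + 176, 7 + 12) = Gamma(182, 19).
Posterior variance = α'/β'² = 182/361.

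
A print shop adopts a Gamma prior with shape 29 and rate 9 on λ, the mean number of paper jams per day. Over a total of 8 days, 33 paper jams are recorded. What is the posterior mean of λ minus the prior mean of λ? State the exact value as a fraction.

65/153

Total count 33 over total exposure 8 days.
Gamma(α, β) with Poisson data over total exposure Σt gives posterior Gamma(α+Σx, β+Σt) = Gamma(62, 17).
Posterior mean = 62/17 = 62/17; prior mean = 29/9 = 29/9. Difference = 62/17 − 29/9 = 65/153.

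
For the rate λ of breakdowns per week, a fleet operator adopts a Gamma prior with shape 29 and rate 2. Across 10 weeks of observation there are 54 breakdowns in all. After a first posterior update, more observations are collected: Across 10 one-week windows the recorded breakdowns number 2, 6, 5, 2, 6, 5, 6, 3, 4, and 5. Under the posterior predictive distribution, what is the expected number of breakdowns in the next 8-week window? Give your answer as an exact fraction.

508/11

Total count 54 over total exposure 10 weeks.
After the first batch: Gamma(29 + 54, 2 + 10) = Gamma(83, 12).
Total count: 2 + 6 + 5 + 2 + 6 + 5 + 6 + 3 + 4 + 5 = 44.
Total exposure: 10 weeks.
After the second batch: Gamma(83 + 44, 12 + 10) = Gamma(127, 22).
Predictive mean over an 8-week window = T·E[λ|data] = 8·127/22 = 508/11.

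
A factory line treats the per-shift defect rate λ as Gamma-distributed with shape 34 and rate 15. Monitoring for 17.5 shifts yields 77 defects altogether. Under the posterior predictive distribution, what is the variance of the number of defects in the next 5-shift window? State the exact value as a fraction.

Total count 77 over total exposure 17.5 shifts.
The Gamma prior is conjugate for the Poisson rate, so λ | data ~ Gamma(34+77, 15+17.5) = Gamma(111, 65/2).
The posterior predictive for a window of length T is Negative Binomial with variance T·α'·(β'+T)/β'² = 5·111·(75/2)/(4225/4) = 3330/169.

3330/169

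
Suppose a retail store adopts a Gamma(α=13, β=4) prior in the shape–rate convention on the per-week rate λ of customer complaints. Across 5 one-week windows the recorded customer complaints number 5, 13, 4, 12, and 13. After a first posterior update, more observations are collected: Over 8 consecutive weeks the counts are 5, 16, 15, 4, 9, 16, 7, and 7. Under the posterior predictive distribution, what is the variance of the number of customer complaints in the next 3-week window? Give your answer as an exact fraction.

8340/289

Total count: 5 + 13 + 4 + 12 + 13 = 47.
Total exposure: 5 weeks.
After the first batch: Gamma(13 + 47, 4 + 5) = Gamma(60, 9).
Total count: 5 + 16 + 15 + 4 + 9 + 16 + 7 + 7 = 79.
Total exposure: 8 weeks.
After the second batch: Gamma(60 + 79, 9 + 8) = Gamma(139, 17).
The posterior predictive for a window of length T is Negative Binomial with variance T·α'·(β'+T)/β'² = 3·139·20/289 = 8340/289.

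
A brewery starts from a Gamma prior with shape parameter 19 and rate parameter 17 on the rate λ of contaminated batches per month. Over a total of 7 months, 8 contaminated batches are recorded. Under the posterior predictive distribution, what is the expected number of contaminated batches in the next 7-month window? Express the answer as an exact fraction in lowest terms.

63/8

Total count 8 over total exposure 7 months.
Posterior: α' = 19 + 8 = 27, β' = 17 + 7 = 24.
Predictive mean over a 7-month window = T·E[λ|data] = 7·27/24 = 63/8.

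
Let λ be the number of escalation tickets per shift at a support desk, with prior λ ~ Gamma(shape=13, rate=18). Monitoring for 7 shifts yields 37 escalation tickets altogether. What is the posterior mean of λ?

Total count 37 over total exposure 7 shifts.
By Gamma–Poisson conjugacy, the posterior is Gamma(α + Σx, β + Σt) = Gamma(13 + 37, 18 + 7) = Gamma(50, 25).
Posterior mean = α'/β' = 50/25 = 2.

2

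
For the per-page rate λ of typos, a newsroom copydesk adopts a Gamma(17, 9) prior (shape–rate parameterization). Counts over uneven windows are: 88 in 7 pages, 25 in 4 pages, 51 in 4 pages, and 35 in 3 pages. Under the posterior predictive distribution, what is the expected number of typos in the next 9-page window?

72

Total count: 88 + 25 + 51 + 35 = 199.
Total exposure: 7 + 4 + 4 + 3 = 18 pages.
Gamma(α, β) with Poisson data over total exposure Σt gives posterior Gamma(α+Σx, β+Σt) = Gamma(216, 27).
Predictive mean over a 9-page window = T·E[λ|data] = 9·216/27 = 72.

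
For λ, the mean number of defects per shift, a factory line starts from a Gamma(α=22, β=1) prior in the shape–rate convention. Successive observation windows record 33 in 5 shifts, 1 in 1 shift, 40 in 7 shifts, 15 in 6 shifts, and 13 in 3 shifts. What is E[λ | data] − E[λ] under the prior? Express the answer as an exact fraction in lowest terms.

Total count: 33 + 1 + 40 + 15 + 13 = 102.
Total exposure: 5 + 1 + 7 + 6 + 3 = 22 shifts.
Gamma(α, β) with Poisson data over total exposure Σt gives posterior Gamma(α+Σx, β+Σt) = Gamma(124, 23).
Posterior mean = 124/23 = 124/23; prior mean = 22/1 = 22. Difference = 124/23 − 22 = -382/23.

-382/23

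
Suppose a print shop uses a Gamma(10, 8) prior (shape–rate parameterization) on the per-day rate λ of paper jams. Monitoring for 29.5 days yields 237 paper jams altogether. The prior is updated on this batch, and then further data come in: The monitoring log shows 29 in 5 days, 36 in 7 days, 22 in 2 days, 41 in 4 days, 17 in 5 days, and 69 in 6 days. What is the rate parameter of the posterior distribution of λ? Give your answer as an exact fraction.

133/2

Total count 237 over total exposure 29.5 days.
After the first batch: Gamma(10 + 237, 8 + 29.5) = Gamma(247, 75/2).
Total count: 29 + 36 + 22 + 41 + 17 + 69 = 214.
Total exposure: 5 + 7 + 2 + 4 + 5 + 6 = 29 days.
After the second batch: Gamma(247 + 214, 75/2 + 29) = Gamma(461, 133/2).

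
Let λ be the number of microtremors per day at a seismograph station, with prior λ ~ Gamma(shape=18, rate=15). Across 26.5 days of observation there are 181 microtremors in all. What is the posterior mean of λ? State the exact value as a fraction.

Total count 181 over total exposure 26.5 days.
Conjugate update: add total count to the shape and total exposure to the rate, giving Gamma(199, 83/2).
Posterior mean = α'/β' = 199/(83/2) = 398/83.

398/83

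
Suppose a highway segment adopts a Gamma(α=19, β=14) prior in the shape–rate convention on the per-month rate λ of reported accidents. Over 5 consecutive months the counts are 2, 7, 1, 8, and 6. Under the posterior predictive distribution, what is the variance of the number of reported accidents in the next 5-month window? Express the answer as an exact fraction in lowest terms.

5160/361

Total count: 2 + 7 + 1 + 8 + 6 = 24.
Total exposure: 5 months.
Conjugate update: add total count to the shape and total exposure to the rate, giving Gamma(43, 19).
The posterior predictive for a window of length T is Negative Binomial with variance T·α'·(β'+T)/β'² = 5·43·24/361 = 5160/361.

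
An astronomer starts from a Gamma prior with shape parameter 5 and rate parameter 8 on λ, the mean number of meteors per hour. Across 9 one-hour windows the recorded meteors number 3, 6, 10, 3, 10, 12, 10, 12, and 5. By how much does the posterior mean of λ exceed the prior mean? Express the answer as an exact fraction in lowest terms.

523/136

Total count: 3 + 6 + 10 + 3 + 10 + 12 + 10 + 12 + 5 = 71.
Total exposure: 9 hours.
By Gamma–Poisson conjugacy, the posterior is Gamma(α + Σx, β + Σt) = Gamma(5 + 71, 8 + 9) = Gamma(76, 17).
Posterior mean = 76/17 = 76/17; prior mean = 5/8 = 5/8. Difference = 76/17 − 5/8 = 523/136.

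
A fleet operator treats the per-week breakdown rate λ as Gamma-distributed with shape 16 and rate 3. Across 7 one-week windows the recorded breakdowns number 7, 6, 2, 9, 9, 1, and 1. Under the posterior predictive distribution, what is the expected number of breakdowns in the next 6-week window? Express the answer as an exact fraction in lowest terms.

153/5

Total count: 7 + 6 + 2 + 9 + 9 + 1 + 1 = 35.
Total exposure: 7 weeks.
The Gamma prior is conjugate for the Poisson rate, so λ | data ~ Gamma(16+35, 3+7) = Gamma(51, 10).
Predictive mean over a 6-week window = T·E[λ|data] = 6·51/10 = 153/5.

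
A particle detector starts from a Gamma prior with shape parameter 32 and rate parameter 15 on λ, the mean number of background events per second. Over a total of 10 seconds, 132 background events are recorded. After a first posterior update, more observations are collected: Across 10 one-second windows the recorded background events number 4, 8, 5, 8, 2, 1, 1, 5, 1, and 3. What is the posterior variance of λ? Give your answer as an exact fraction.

202/1225

Total count 132 over total exposure 10 seconds.
After the first batch: Gamma(32 + 132, 15 + 10) = Gamma(164, 25).
Total count: 4 + 8 + 5 + 8 + 2 + 1 + 1 + 5 + 1 + 3 = 38.
Total exposure: 10 seconds.
After the second batch: Gamma(164 + 38, 25 + 10) = Gamma(202, 35).
Posterior variance = α'/β'² = 202/1225.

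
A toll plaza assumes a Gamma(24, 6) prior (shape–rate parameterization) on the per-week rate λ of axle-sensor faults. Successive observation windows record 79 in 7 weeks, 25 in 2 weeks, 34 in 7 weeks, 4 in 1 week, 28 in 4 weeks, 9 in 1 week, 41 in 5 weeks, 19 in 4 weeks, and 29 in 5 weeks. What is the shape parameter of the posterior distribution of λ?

292

Total count: 79 + 25 + 34 + 4 + 28 + 9 + 41 + 19 + 29 = 268.
Total exposure: 7 + 2 + 7 + 1 + 4 + 1 + 5 + 4 + 5 = 36 weeks.
Posterior: α' = 24 + 268 = 292, β' = 6 + 36 = 42.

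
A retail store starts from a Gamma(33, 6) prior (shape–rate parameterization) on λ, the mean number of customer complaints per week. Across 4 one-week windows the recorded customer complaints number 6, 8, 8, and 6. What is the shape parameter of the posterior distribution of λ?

Total count: 6 + 8 + 8 + 6 = 28.
Total exposure: 4 weeks.
Posterior: α' = 33 + 28 = 61, β' = 6 + 4 = 10.

61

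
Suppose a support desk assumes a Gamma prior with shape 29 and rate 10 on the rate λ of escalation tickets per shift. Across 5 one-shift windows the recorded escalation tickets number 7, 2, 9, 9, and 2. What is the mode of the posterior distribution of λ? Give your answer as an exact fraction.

19/5

Total count: 7 + 2 + 9 + 9 + 2 = 29.
Total exposure: 5 shifts.
Posterior: α' = 29 + 29 = 58, β' = 10 + 5 = 15.
Posterior mode = (α'−1)/β' = 57/15 = 19/5.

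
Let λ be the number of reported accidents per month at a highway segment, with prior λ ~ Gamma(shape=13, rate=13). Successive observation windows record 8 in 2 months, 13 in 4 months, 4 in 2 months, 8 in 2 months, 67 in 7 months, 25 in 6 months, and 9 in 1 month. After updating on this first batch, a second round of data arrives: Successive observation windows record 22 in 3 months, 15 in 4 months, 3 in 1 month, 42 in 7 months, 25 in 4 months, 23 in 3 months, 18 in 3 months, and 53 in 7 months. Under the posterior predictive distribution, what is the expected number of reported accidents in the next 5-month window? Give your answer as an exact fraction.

580/23

Total count: 8 + 13 + 4 + 8 + 67 + 25 + 9 = 134.
Total exposure: 2 + 4 + 2 + 2 + 7 + 6 + 1 = 24 months.
After the first batch: Gamma(13 + 134, 13 + 24) = Gamma(147, 37).
Total count: 22 + 15 + 3 + 42 + 25 + 23 + 18 + 53 = 201.
Total exposure: 3 + 4 + 1 + 7 + 4 + 3 + 3 + 7 = 32 months.
After the second batch: Gamma(147 + 201, 37 + 32) = Gamma(348, 69).
Predictive mean over a 5-month window = T·E[λ|data] = 5·348/69 = 580/23.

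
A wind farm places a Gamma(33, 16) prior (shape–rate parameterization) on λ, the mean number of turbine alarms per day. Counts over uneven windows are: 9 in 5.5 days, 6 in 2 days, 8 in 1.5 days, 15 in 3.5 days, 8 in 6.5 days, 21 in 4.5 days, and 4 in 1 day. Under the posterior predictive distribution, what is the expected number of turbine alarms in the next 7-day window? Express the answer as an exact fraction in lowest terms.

Total count: 9 + 6 + 8 + 15 + 8 + 21 + 4 = 71.
Total exposure: 5.5 + 2 + 1.5 + 3.5 + 6.5 + 4.5 + 1 = 24.5 days.
Conjugate update: add total count to the shape and total exposure to the rate, giving Gamma(104, 81/2).
Predictive mean over a 7-day window = T·E[λ|data] = 7·104/(81/2) = 1456/81.

1456/81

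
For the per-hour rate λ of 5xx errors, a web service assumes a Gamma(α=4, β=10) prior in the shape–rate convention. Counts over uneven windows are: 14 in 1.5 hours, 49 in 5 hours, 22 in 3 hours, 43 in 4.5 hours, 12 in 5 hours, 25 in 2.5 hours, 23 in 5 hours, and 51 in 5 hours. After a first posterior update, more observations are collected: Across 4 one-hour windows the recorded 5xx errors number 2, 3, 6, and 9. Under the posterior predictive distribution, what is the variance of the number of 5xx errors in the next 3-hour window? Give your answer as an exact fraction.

Total count: 14 + 49 + 22 + 43 + 12 + 25 + 23 + 51 = 239.
Total exposure: 1.5 + 5 + 3 + 4.5 + 5 + 2.5 + 5 + 5 = 31.5 hours.
After the first batch: Gamma(4 + 239, 10 + 31.5) = Gamma(243, 83/2).
Total count: 2 + 3 + 6 + 9 = 20.
Total exposure: 4 hours.
After the second batch: Gamma(243 + 20, 83/2 + 4) = Gamma(263, 91/2).
The posterior predictive for a window of length T is Negative Binomial with variance T·α'·(β'+T)/β'² = 3·263·(97/2)/(8281/4) = 153066/8281.

153066/8281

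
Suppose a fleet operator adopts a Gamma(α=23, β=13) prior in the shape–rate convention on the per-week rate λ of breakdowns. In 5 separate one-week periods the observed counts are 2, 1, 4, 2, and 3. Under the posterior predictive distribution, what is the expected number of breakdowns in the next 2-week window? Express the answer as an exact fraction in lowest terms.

35/9

Total count: 2 + 1 + 4 + 2 + 3 = 12.
Total exposure: 5 weeks.
By Gamma–Poisson conjugacy, the posterior is Gamma(α + Σx, β + Σt) = Gamma(23 + 12, 13 + 5) = Gamma(35, 18).
Predictive mean over a 2-week window = T·E[λ|data] = 2·35/18 = 35/9.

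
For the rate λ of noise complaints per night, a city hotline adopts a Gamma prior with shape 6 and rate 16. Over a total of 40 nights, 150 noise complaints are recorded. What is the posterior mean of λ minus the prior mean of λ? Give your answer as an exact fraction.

135/56

Total count 150 over total exposure 40 nights.
Posterior: α' = 6 + 150 = 156, β' = 16 + 40 = 56.
Posterior mean = 156/56 = 39/14; prior mean = 6/16 = 3/8. Difference = 39/14 − 3/8 = 135/56.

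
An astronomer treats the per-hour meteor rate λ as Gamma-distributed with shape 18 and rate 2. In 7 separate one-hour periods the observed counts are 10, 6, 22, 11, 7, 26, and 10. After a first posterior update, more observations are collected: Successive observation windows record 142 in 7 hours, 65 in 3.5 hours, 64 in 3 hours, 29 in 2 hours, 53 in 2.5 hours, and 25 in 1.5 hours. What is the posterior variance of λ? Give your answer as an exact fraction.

1952/3249

Total count: 10 + 6 + 22 + 11 + 7 + 26 + 10 = 92.
Total exposure: 7 hours.
After the first batch: Gamma(18 + 92, 2 + 7) = Gamma(110, 9).
Total count: 142 + 65 + 64 + 29 + 53 + 25 = 378.
Total exposure: 7 + 3.5 + 3 + 2 + 2.5 + 1.5 = 19.5 hours.
After the second batch: Gamma(110 + 378, 9 + 19.5) = Gamma(488, 57/2).
Posterior variance = α'/β'² = 488/(3249/4) = 1952/3249.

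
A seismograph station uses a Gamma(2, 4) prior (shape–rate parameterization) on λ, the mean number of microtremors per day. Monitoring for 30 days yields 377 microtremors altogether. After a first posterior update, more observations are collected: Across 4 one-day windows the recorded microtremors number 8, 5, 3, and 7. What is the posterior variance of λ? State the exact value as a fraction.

201/722

Total count 377 over total exposure 30 days.
After the first batch: Gamma(2 + 377, 4 + 30) = Gamma(379, 34).
Total count: 8 + 5 + 3 + 7 = 23.
Total exposure: 4 days.
After the second batch: Gamma(379 + 23, 34 + 4) = Gamma(402, 38).
Posterior variance = α'/β'² = 402/1444 = 201/722.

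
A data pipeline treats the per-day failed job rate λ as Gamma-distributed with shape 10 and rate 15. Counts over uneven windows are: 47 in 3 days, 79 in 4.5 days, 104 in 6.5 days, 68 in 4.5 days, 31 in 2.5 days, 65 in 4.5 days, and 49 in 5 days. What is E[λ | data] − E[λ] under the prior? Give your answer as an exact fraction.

Total count: 47 + 79 + 104 + 68 + 31 + 65 + 49 = 443.
Total exposure: 3 + 4.5 + 6.5 + 4.5 + 2.5 + 4.5 + 5 = 30.5 days.
Posterior: α' = 10 + 443 = 453, β' = 15 + 30.5 = 91/2.
Posterior mean = 453/(91/2) = 906/91; prior mean = 10/15 = 2/3. Difference = 906/91 − 2/3 = 2536/273.

2536/273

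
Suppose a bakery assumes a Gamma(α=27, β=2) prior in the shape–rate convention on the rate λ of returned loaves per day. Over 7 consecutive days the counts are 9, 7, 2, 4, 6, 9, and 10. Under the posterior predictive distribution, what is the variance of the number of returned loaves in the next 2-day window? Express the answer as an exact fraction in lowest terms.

1628/81

Total count: 9 + 7 + 2 + 4 + 6 + 9 + 10 = 47.
Total exposure: 7 days.
By Gamma–Poisson conjugacy, the posterior is Gamma(α + Σx, β + Σt) = Gamma(27 + 47, 2 + 7) = Gamma(74, 9).
The posterior predictive for a window of length T is Negative Binomial with variance T·α'·(β'+T)/β'² = 2·74·11/81 = 1628/81.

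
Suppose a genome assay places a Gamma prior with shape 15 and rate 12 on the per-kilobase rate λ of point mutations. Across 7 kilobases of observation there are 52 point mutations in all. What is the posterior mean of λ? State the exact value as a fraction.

67/19

Total count 52 over total exposure 7 kilobases.
Posterior: α' = 15 + 52 = 67, β' = 12 + 7 = 19.
Posterior mean = α'/β' = 67/19.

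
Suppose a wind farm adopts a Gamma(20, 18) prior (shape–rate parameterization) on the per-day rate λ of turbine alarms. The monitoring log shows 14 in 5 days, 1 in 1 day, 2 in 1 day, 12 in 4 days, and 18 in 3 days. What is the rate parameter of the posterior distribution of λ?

32

Total count: 14 + 1 + 2 + 12 + 18 = 47.
Total exposure: 5 + 1 + 1 + 4 + 3 = 14 days.
Gamma(α, β) with Poisson data over total exposure Σt gives posterior Gamma(α+Σx, β+Σt) = Gamma(67, 32).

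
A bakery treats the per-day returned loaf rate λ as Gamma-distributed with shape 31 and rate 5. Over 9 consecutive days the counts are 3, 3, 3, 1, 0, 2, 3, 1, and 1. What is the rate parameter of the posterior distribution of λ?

Total count: 3 + 3 + 3 + 1 + 0 + 2 + 3 + 1 + 1 = 17.
Total exposure: 9 days.
Gamma(α, β) with Poisson data over total exposure Σt gives posterior Gamma(α+Σx, β+Σt) = Gamma(48, 14).

14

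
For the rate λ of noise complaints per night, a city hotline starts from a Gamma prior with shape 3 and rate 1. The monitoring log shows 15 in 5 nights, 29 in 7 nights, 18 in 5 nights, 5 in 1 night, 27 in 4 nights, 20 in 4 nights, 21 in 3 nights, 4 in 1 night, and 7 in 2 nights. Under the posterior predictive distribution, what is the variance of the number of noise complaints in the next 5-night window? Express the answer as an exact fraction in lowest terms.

28310/1089

Total count: 15 + 29 + 18 + 5 + 27 + 20 + 21 + 4 + 7 = 146.
Total exposure: 5 + 7 + 5 + 1 + 4 + 4 + 3 + 1 + 2 = 32 nights.
The Gamma prior is conjugate for the Poisson rate, so λ | data ~ Gamma(3+146, 1+32) = Gamma(149, 33).
The posterior predictive for a window of length T is Negative Binomial with variance T·α'·(β'+T)/β'² = 5·149·38/1089 = 28310/1089.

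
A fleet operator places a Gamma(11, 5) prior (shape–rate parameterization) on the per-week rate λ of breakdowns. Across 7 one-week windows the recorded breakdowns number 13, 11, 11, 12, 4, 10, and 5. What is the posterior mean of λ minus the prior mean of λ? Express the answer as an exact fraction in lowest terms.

253/60

Total count: 13 + 11 + 11 + 12 + 4 + 10 + 5 = 66.
Total exposure: 7 weeks.
The Gamma prior is conjugate for the Poisson rate, so λ | data ~ Gamma(11+66, 5+7) = Gamma(77, 12).
Posterior mean = 77/12 = 77/12; prior mean = 11/5 = 11/5. Difference = 77/12 − 11/5 = 253/60.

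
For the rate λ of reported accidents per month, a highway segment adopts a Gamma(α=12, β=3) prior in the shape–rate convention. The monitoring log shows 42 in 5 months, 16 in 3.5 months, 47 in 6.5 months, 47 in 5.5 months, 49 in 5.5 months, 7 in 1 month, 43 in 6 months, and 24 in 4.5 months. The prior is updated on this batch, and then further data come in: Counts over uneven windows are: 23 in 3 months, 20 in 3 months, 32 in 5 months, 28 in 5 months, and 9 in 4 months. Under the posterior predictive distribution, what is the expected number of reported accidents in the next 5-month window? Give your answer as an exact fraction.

3990/121

Total count: 42 + 16 + 47 + 47 + 49 + 7 + 43 + 24 = 275.
Total exposure: 5 + 3.5 + 6.5 + 5.5 + 5.5 + 1 + 6 + 4.5 = 37.5 months.
After the first batch: Gamma(12 + 275, 3 + 37.5) = Gamma(287, 81/2).
Total count: 23 + 20 + 32 + 28 + 9 = 112.
Total exposure: 3 + 3 + 5 + 5 + 4 = 20 months.
After the second batch: Gamma(287 + 112, 81/2 + 20) = Gamma(399, 121/2).
Predictive mean over a 5-month window = T·E[λ|data] = 5·399/(121/2) = 3990/121.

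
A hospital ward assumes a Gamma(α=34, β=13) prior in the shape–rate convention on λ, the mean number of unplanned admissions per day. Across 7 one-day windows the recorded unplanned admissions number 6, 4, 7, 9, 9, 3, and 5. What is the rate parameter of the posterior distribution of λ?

Total count: 6 + 4 + 7 + 9 + 9 + 3 + 5 = 43.
Total exposure: 7 days.
The Gamma prior is conjugate for the Poisson rate, so λ | data ~ Gamma(34+43, 13+7) = Gamma(77, 20).

20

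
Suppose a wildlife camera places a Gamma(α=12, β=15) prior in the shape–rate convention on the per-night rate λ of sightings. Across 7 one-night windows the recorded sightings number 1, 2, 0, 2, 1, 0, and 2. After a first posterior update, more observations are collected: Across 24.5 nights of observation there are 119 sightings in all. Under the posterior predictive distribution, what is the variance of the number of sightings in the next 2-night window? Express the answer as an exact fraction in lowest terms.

Total count: 1 + 2 + 0 + 2 + 1 + 0 + 2 = 8.
Total exposure: 7 nights.
After the first batch: Gamma(12 + 8, 15 + 7) = Gamma(20, 22).
Total count 119 over total exposure 24.5 nights.
After the second batch: Gamma(20 + 119, 22 + 24.5) = Gamma(139, 93/2).
The posterior predictive for a window of length T is Negative Binomial with variance T·α'·(β'+T)/β'² = 2·139·(97/2)/(8649/4) = 53932/8649.

53932/8649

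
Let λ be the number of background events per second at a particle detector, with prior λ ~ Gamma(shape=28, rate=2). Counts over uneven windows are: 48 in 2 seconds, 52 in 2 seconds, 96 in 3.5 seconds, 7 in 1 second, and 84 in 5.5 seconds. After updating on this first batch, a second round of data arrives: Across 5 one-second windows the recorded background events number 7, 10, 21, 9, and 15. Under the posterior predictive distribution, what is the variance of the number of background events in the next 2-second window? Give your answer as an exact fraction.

Total count: 48 + 52 + 96 + 7 + 84 = 287.
Total exposure: 2 + 2 + 3.5 + 1 + 5.5 = 14 seconds.
After the first batch: Gamma(28 + 287, 2 + 14) = Gamma(315, 16).
Total count: 7 + 10 + 21 + 9 + 15 = 62.
Total exposure: 5 seconds.
After the second batch: Gamma(315 + 62, 16 + 5) = Gamma(377, 21).
The posterior predictive for a window of length T is Negative Binomial with variance T·α'·(β'+T)/β'² = 2·377·23/441 = 17342/441.

17342/441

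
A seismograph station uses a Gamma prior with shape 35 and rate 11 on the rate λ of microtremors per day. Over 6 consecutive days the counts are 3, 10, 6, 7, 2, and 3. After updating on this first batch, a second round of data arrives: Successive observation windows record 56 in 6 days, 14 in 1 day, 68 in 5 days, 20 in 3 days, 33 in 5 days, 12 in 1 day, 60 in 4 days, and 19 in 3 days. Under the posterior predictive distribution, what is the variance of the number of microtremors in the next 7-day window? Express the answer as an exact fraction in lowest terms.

42224/675

Total count: 3 + 10 + 6 + 7 + 2 + 3 = 31.
Total exposure: 6 days.
After the first batch: Gamma(35 + 31, 11 + 6) = Gamma(66, 17).
Total count: 56 + 14 + 68 + 20 + 33 + 12 + 60 + 19 = 282.
Total exposure: 6 + 1 + 5 + 3 + 5 + 1 + 4 + 3 = 28 days.
After the second batch: Gamma(66 + 282, 17 + 28) = Gamma(348, 45).
The posterior predictive for a window of length T is Negative Binomial with variance T·α'·(β'+T)/β'² = 7·348·52/2025 = 42224/675.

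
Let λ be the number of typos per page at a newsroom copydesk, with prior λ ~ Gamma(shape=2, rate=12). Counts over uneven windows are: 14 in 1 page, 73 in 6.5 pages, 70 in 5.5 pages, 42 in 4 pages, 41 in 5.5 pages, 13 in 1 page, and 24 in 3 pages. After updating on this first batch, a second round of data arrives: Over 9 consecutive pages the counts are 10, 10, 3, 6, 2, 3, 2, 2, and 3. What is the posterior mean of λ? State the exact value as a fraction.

128/19

Total count: 14 + 73 + 70 + 42 + 41 + 13 + 24 = 277.
Total exposure: 1 + 6.5 + 5.5 + 4 + 5.5 + 1 + 3 = 26.5 pages.
After the first batch: Gamma(2 + 277, 12 + 26.5) = Gamma(279, 77/2).
Total count: 10 + 10 + 3 + 6 + 2 + 3 + 2 + 2 + 3 = 41.
Total exposure: 9 pages.
After the second batch: Gamma(279 + 41, 77/2 + 9) = Gamma(320, 95/2).
Posterior mean = α'/β' = 320/(95/2) = 128/19.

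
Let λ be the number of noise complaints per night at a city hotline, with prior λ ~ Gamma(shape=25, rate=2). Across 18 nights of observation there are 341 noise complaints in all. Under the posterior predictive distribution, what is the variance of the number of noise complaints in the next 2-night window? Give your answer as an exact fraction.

Total count 341 over total exposure 18 nights.
Posterior: α' = 25 + 341 = 366, β' = 2 + 18 = 20.
The posterior predictive for a window of length T is Negative Binomial with variance T·α'·(β'+T)/β'² = 2·366·22/400 = 2013/50.

2013/50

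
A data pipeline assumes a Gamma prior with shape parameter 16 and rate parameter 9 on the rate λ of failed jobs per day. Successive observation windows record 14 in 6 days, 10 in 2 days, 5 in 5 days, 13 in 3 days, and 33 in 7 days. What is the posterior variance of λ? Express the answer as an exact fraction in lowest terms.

91/1024

Total count: 14 + 10 + 5 + 13 + 33 = 75.
Total exposure: 6 + 2 + 5 + 3 + 7 = 23 days.
Gamma(α, β) with Poisson data over total exposure Σt gives posterior Gamma(α+Σx, β+Σt) = Gamma(91, 32).
Posterior variance = α'/β'² = 91/1024.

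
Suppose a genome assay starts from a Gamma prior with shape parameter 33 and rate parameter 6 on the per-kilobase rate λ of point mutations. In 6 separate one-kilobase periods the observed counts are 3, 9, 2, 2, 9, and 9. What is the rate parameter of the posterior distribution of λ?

12

Total count: 3 + 9 + 2 + 2 + 9 + 9 = 34.
Total exposure: 6 kilobases.
By Gamma–Poisson conjugacy, the posterior is Gamma(α + Σx, β + Σt) = Gamma(33 + 34, 6 + 6) = Gamma(67, 12).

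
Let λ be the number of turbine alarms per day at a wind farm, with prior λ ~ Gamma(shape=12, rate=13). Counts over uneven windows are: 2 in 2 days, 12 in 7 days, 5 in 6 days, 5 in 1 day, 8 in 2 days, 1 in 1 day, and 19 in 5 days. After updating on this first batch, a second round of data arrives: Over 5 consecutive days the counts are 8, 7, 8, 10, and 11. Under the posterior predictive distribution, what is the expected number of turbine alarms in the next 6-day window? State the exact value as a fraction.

Total count: 2 + 12 + 5 + 5 + 8 + 1 + 19 = 52.
Total exposure: 2 + 7 + 6 + 1 + 2 + 1 + 5 = 24 days.
After the first batch: Gamma(12 + 52, 13 + 24) = Gamma(64, 37).
Total count: 8 + 7 + 8 + 10 + 11 = 44.
Total exposure: 5 days.
After the second batch: Gamma(64 + 44, 37 + 5) = Gamma(108, 42).
Predictive mean over a 6-day window = T·E[λ|data] = 6·108/42 = 108/7.

108/7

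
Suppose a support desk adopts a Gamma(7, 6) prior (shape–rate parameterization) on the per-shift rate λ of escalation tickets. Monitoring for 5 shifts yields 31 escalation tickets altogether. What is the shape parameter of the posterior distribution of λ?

38

Total count 31 over total exposure 5 shifts.
By Gamma–Poisson conjugacy, the posterior is Gamma(α + Σx, β + Σt) = Gamma(7 + 31, 6 + 5) = Gamma(38, 11).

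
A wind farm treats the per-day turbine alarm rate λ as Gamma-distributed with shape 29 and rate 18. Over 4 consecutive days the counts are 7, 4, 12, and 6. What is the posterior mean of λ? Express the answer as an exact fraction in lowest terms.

Total count: 7 + 4 + 12 + 6 = 29.
Total exposure: 4 days.
Conjugate update: add total count to the shape and total exposure to the rate, giving Gamma(58, 22).
Posterior mean = α'/β' = 58/22 = 29/11.

29/11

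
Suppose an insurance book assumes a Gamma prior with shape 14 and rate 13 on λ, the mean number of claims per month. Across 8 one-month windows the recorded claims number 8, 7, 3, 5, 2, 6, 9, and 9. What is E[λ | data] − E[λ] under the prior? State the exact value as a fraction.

25/13

Total count: 8 + 7 + 3 + 5 + 2 + 6 + 9 + 9 = 49.
Total exposure: 8 months.
By Gamma–Poisson conjugacy, the posterior is Gamma(α + Σx, β + Σt) = Gamma(14 + 49, 13 + 8) = Gamma(63, 21).
Posterior mean = 63/21 = 3; prior mean = 14/13 = 14/13. Difference = 3 − 14/13 = 25/13.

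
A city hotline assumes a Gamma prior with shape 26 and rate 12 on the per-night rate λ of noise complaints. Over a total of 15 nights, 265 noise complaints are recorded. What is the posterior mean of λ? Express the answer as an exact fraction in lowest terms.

Total count 265 over total exposure 15 nights.
Posterior: α' = 26 + 265 = 291, β' = 12 + 15 = 27.
Posterior mean = α'/β' = 291/27 = 97/9.

97/9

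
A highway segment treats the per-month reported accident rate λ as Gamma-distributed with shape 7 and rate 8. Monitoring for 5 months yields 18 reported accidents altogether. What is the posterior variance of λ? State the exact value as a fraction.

25/169

Total count 18 over total exposure 5 months.
Posterior: α' = 7 + 18 = 25, β' = 8 + 5 = 13.
Posterior variance = α'/β'² = 25/169.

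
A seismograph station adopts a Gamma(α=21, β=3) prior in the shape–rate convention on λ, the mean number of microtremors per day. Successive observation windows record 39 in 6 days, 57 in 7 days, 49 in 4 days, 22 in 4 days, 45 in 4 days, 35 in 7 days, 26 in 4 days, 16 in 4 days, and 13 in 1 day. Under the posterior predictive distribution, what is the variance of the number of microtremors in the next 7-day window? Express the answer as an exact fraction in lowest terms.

Total count: 39 + 57 + 49 + 22 + 45 + 35 + 26 + 16 + 13 = 302.
Total exposure: 6 + 7 + 4 + 4 + 4 + 7 + 4 + 4 + 1 = 41 days.
Posterior: α' = 21 + 302 = 323, β' = 3 + 41 = 44.
The posterior predictive for a window of length T is Negative Binomial with variance T·α'·(β'+T)/β'² = 7·323·51/1936 = 115311/1936.

115311/1936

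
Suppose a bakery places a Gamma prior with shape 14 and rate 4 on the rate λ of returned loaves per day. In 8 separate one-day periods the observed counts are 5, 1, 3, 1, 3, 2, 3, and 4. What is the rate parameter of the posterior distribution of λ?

12

Total count: 5 + 1 + 3 + 1 + 3 + 2 + 3 + 4 = 22.
Total exposure: 8 days.
Conjugate update: add total count to the shape and total exposure to the rate, giving Gamma(36, 12).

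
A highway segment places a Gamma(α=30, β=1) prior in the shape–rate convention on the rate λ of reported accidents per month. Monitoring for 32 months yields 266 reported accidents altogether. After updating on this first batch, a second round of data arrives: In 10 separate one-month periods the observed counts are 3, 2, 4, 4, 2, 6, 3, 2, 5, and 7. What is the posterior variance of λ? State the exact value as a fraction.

Total count 266 over total exposure 32 months.
After the first batch: Gamma(30 + 266, 1 + 32) = Gamma(296, 33).
Total count: 3 + 2 + 4 + 4 + 2 + 6 + 3 + 2 + 5 + 7 = 38.
Total exposure: 10 months.
After the second batch: Gamma(296 + 38, 33 + 10) = Gamma(334, 43).
Posterior variance = α'/β'² = 334/1849.

334/1849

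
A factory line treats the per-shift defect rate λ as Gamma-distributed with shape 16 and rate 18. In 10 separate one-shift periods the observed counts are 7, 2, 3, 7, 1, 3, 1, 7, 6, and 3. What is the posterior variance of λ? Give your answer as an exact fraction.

1/14

Total count: 7 + 2 + 3 + 7 + 1 + 3 + 1 + 7 + 6 + 3 = 40.
Total exposure: 10 shifts.
Conjugate update: add total count to the shape and total exposure to the rate, giving Gamma(56, 28).
Posterior variance = α'/β'² = 56/784 = 1/14.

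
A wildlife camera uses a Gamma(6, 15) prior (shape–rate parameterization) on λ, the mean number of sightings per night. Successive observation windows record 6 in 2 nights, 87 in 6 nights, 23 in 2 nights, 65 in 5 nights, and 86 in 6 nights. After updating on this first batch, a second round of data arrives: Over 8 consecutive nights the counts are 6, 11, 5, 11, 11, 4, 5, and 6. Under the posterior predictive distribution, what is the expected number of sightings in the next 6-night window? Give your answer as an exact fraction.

498/11

Total count: 6 + 87 + 23 + 65 + 86 = 267.
Total exposure: 2 + 6 + 2 + 5 + 6 = 21 nights.
After the first batch: Gamma(6 + 267, 15 + 21) = Gamma(273, 36).
Total count: 6 + 11 + 5 + 11 + 11 + 4 + 5 + 6 = 59.
Total exposure: 8 nights.
After the second batch: Gamma(273 + 59, 36 + 8) = Gamma(332, 44).
Predictive mean over a 6-night window = T·E[λ|data] = 6·332/44 = 498/11.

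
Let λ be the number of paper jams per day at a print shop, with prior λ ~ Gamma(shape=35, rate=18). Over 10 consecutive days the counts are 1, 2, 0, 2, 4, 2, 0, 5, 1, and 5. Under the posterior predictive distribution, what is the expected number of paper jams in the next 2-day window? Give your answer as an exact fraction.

Total count: 1 + 2 + 0 + 2 + 4 + 2 + 0 + 5 + 1 + 5 = 22.
Total exposure: 10 days.
Gamma(α, β) with Poisson data over total exposure Σt gives posterior Gamma(α+Σx, β+Σt) = Gamma(57, 28).
Predictive mean over a 2-day window = T·E[λ|data] = 2·57/28 = 57/14.

57/14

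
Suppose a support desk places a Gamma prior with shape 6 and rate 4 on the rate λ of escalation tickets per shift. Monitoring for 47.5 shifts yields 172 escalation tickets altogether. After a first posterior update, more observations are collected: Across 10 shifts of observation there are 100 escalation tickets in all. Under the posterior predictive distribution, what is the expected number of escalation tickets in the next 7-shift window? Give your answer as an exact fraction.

Total count 172 over total exposure 47.5 shifts.
After the first batch: Gamma(6 + 172, 4 + 47.5) = Gamma(178, 103/2).
Total count 100 over total exposure 10 shifts.
After the second batch: Gamma(178 + 100, 103/2 + 10) = Gamma(278, 123/2).
Predictive mean over a 7-shift window = T·E[λ|data] = 7·278/(123/2) = 3892/123.

3892/123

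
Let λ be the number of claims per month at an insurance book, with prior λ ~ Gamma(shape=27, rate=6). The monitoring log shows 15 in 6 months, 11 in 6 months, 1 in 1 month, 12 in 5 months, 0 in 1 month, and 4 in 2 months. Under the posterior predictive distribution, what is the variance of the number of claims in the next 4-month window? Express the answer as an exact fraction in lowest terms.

Total count: 15 + 11 + 1 + 12 + 0 + 4 = 43.
Total exposure: 6 + 6 + 1 + 5 + 1 + 2 = 21 months.
Gamma(α, β) with Poisson data over total exposure Σt gives posterior Gamma(α+Σx, β+Σt) = Gamma(70, 27).
The posterior predictive for a window of length T is Negative Binomial with variance T·α'·(β'+T)/β'² = 4·70·31/729 = 8680/729.

8680/729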